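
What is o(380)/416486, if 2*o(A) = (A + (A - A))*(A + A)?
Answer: 72200/208243 ≈ 0.34671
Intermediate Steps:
o(A) = A² (o(A) = ((A + (A - A))*(A + A))/2 = ((A + 0)*(2*A))/2 = (A*(2*A))/2 = (2*A²)/2 = A²)
o(380)/416486 = 380²/416486 = 144400*(1/416486) = 72200/208243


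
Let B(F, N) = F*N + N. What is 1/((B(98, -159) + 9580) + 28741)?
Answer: 1/22580 ≈ 4.4287e-5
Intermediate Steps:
B(F, N) = N + F*N
1/((B(98, -159) + 9580) + 28741) = 1/((-159*(1 + 98) + 9580) + 28741) = 1/((-159*99 + 9580) + 28741) = 1/((-15741 + 9580) + 28741) = 1/(-6161 + 28741) = 1/22580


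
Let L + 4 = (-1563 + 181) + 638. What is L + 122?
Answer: -626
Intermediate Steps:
L = -748 (L = -4 + ((-1563 + 181) + 638) = -4 + (-1382 + 638) = -4 - 744 = -748)
L + 122 = -748 + 122 = -626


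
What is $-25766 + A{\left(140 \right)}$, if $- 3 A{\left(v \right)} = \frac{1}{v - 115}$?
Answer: $- \frac{1932451}{75} \approx -25766.0$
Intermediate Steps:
$A{\left(v \right)} = - \frac{1}{3 \left(-115 + v\right)}$ ($A{\left(v \right)} = - \frac{1}{3 \left(v - 115\right)} = - \frac{1}{3 \left(-115 + v\right)}$)
$-25766 + A{\left(140 \right)} = -25766 - \frac{1}{-345 + 3 \cdot 140} = -25766 - \frac{1}{-345 + 420} = -25766 - \frac{1}{75} = - \frac{1932451}{75}$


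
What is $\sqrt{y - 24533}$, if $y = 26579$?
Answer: $\sqrt{2046} \approx 45.233$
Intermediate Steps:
$\sqrt{y - 24533} = \sqrt{26579 - 24533} = \sqrt{2046}$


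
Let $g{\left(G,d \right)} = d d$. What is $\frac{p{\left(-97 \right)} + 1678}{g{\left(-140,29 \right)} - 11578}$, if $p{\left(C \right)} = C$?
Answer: $- \frac{527}{3579} \approx -0.14725$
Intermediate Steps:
$g{\left(G,d \right)} = d^{2}$
$\frac{p{\left(-97 \right)} + 1678}{g{\left(-140,29 \right)} - 11578} = \frac{-97 + 1678}{29^{2} - 11578} = \frac{1581}{841 - 11578} = \frac{1581}{-10737} = 1581 \left(- \frac{1}{10737}\right) = - \frac{527}{3579}$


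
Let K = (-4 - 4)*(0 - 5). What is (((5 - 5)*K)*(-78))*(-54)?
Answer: 0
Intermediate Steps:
K = 40 (K = -8*(-5) = 40)
(((5 - 5)*K)*(-78))*(-54) = (((5 - 5)*40)*(-78))*(-54) = ((0*40)*(-78))*(-54) = (0*(-78))*(-54) = 0*(-54) = 0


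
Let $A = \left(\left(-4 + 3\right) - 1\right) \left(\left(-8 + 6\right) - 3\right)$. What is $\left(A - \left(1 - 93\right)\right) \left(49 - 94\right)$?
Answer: $-4590$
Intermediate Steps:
$A = 10$ ($A = \left(-1 - 1\right) \left(-2 - 3\right) = \left(-2\right) \left(-5\right) = 10$)
$\left(A - \left(1 - 93\right)\right) \left(49 - 94\right) = \left(10 - \left(1 - 93\right)\right) \left(49 - 94\right) = \left(10 - \left(1 - 93\right)\right) \left(-45\right) = \left(10 - -92\right) \left(-45\right) = \left(10 + 92\right) \left(-45\right) = 102 \left(-45\right) = -4590$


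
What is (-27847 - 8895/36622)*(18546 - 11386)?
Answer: -3650961789820/18311 ≈ -1.9939e+8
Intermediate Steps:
(-27847 - 8895/36622)*(18546 - 11386) = (-27847 - 8895*1/36622)*7160 = (-27847 - 8895/36622)*7160 = -1019821729/36622*7160 = -3650961789820/18311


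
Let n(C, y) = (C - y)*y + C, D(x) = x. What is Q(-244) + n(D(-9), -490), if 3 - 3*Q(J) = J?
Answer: -706850/3 ≈ -2.3562e+5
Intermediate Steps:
Q(J) = 1 - J/3
n(C, y) = C + y*(C - y) (n(C, y) = y*(C - y) + C = C + y*(C - y))
Q(-244) + n(D(-9), -490) = (1 - 1/3*(-244)) + (-9 - 1*(-490)**2 - 9*(-490)) = (1 + 244/3) + (-9 - 1*240100 + 4410) = 247/3 + (-9 - 240100 + 4410) = 247/3 - 235699 = -706850/3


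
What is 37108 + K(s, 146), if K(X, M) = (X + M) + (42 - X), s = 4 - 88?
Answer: 37296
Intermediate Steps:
s = -84
K(X, M) = 42 + M (K(X, M) = (M + X) + (42 - X) = 42 + M)
37108 + K(s, 146) = 37108 + (42 + 146) = 37108 + 188 = 37296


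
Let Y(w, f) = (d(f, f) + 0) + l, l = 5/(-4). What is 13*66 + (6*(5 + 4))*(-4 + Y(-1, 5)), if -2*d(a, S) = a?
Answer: 879/2 ≈ 439.50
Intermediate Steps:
d(a, S) = -a/2
l = -5/4 (l = 5*(-¼) = -5/4 ≈ -1.2500)
Y(w, f) = -5/4 - f/2 (Y(w, f) = (-f/2 + 0) - 5/4 = -f/2 - 5/4 = -5/4 - f/2)
13*66 + (6*(5 + 4))*(-4 + Y(-1, 5)) = 13*66 + (6*(5 + 4))*(-4 + (-5/4 - ½*5)) = 858 + (6*9)*(-4 + (-5/4 - 5/2)) = 858 + 54*(-4 - 15/4) = 858 + 54*(-31/4) = 858 - 837/2 = 879/2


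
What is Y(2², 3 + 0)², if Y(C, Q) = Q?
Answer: 9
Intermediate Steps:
Y(2², 3 + 0)² = (3 + 0)² = 3² = 9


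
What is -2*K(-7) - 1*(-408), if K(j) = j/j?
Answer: 406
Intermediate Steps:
K(j) = 1
-2*K(-7) - 1*(-408) = -2*1 - 1*(-408) = -2 + 408 = 406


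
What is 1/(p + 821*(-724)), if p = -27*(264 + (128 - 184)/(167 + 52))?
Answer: -73/43911332 ≈ -1.6624e-6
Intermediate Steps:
p = -519840/73 (p = -27*(264 - 56/219) = -27*57760/219 = -519840/73 ≈ -7121.1)
1/(p + 821*(-724)) = 1/(-519840/73 + 821*(-724)) = 1/(-519840/73 - 594404) = 1/(-43911332/73) = -73/43911332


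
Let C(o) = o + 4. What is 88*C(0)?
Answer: 352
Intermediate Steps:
C(o) = 4 + o
88*C(0) = 88*(4 + 0) = 88*4 = 352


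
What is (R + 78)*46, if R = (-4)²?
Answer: 4324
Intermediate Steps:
R = 16
(R + 78)*46 = (16 + 78)*46 = 94*46 = 4324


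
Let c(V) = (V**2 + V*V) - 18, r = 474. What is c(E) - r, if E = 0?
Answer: -492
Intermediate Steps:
c(V) = -18 + 2*V**2 (c(V) = (V**2 + V**2) - 18 = 2*V**2 - 18 = -18 + 2*V**2)
c(E) - r = (-18 + 2*0**2) - 1*474 = (-18 + 2*0) - 474 = (-18 + 0) - 474 = -18 - 474 = -492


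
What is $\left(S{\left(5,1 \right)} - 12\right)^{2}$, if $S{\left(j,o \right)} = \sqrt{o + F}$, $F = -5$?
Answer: $140 - 48 i \approx 140.0 - 48.0 i$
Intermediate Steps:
$S{\left(j,o \right)} = \sqrt{-5 + o}$ ($S{\left(j,o \right)} = \sqrt{o - 5} = \sqrt{-5 + o}$)
$\left(S{\left(5,1 \right)} - 12\right)^{2} = \left(\sqrt{-5 + 1} - 12\right)^{2} = \left(\sqrt{-4} - 12\right)^{2} = \left(2 i - 12\right)^{2} = \left(-12 + 2 i\right)^{2}$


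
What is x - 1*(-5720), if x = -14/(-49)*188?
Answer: 40416/7 ≈ 5773.7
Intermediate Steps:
x = 376/7 (x = -14*(-1/49)*188 = (2/7)*188 = 376/7 ≈ 53.714)
x - 1*(-5720) = 376/7 - 1*(-5720) = 376/7 + 5720 = 40416/7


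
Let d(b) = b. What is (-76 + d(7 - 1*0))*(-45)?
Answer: 3105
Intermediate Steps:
(-76 + d(7 - 1*0))*(-45) = (-76 + (7 - 1*0))*(-45) = (-76 + (7 + 0))*(-45) = (-76 + 7)*(-45) = -69*(-45) = 3105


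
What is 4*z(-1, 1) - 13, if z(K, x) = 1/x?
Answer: -9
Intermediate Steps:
4*z(-1, 1) - 13 = 4/1 - 13 = 4*1 - 13 = 4 - 13 = -9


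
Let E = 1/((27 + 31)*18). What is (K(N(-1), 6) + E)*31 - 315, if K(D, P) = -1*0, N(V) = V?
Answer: -328829/1044 ≈ -314.97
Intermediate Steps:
K(D, P) = 0
E = 1/1044 (E = (1/18)/58 = (1/58)*(1/18) = 1/1044 ≈ 0.00095785)
(K(N(-1), 6) + E)*31 - 315 = (0 + 1/1044)*31 - 315 = (1/1044)*31 - 315 = 31/1044 - 315 = -328829/1044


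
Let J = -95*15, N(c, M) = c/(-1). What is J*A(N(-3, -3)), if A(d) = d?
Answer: -4275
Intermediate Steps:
N(c, M) = -c (N(c, M) = c*(-1) = -c)
J = -1425
J*A(N(-3, -3)) = -(-1425)*(-3) = -1425*3 = -4275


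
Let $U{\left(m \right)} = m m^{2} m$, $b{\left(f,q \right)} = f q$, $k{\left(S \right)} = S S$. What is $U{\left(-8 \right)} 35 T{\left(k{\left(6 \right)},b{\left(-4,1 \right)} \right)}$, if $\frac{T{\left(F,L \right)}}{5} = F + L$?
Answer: $22937600$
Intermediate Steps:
$k{\left(S \right)} = S^{2}$
$U{\left(m \right)} = m^{4}$ ($U{\left(m \right)} = m^{3} m = m^{4}$)
$T{\left(F,L \right)} = 5 F + 5 L$ ($T{\left(F,L \right)} = 5 \left(F + L\right) = 5 F + 5 L$)
$U{\left(-8 \right)} 35 T{\left(k{\left(6 \right)},b{\left(-4,1 \right)} \right)} = \left(-8\right)^{4} \cdot 35 \left(5 \cdot 6^{2} + 5 \left(\left(-4\right) 1\right)\right) = 4096 \cdot 35 \left(5 \cdot 36 + 5 \left(-4\right)\right) = 143360 \left(180 - 20\right) = 143360 \cdot 160 = 22937600$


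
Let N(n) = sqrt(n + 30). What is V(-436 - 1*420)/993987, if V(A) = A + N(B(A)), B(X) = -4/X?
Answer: -856/993987 + sqrt(1374094)/212713218 ≈ -0.00085567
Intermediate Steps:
N(n) = sqrt(30 + n)
V(A) = A + sqrt(30 - 4/A)
V(-436 - 1*420)/993987 = ((-436 - 1*420) + sqrt(30 - 4/(-436 - 1*420)))/993987 = ((-436 - 420) + sqrt(30 - 4/(-436 - 420)))*(1/993987) = (-856 + sqrt(30 - 4/(-856)))*(1/993987) = (-856 + sqrt(30 - 4*(-1/856)))*(1/993987) = (-856 + sqrt(30 + 1/214))*(1/993987) = (-856 + sqrt(6421/214))*(1/993987) = (-856 + sqrt(1374094)/214)*(1/993987) = -856/993987 + sqrt(1374094)/212713218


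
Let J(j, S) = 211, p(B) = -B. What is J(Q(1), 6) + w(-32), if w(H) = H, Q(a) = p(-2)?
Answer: 179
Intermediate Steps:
Q(a) = 2 (Q(a) = -1*(-2) = 2)
J(Q(1), 6) + w(-32) = 211 - 32 = 179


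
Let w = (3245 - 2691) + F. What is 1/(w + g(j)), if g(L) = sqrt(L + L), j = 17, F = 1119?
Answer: 1673/2798895 - sqrt(34)/2798895 ≈ 0.00059565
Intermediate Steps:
g(L) = sqrt(2)*sqrt(L) (g(L) = sqrt(2*L) = sqrt(2)*sqrt(L))
w = 1673 (w = (3245 - 2691) + 1119 = 554 + 1119 = 1673)
1/(w + g(j)) = 1/(1673 + sqrt(2)*sqrt(17)) = 1/(1673 + sqrt(34))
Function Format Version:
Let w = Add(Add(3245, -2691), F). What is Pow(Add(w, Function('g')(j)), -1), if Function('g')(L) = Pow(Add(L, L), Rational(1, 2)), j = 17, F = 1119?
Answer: Add(Rational(1673, 2798895), Mul(Rational(-1, 2798895), Pow(34, Rational(1, 2)))) ≈ 0.00059565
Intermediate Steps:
Function('g')(L) = Mul(Pow(2, Rational(1, 2)), Pow(L, Rational(1, 2))) (Function('g')(L) = Pow(Mul(2, L), Rational(1, 2)) = Mul(Pow(2, Rational(1, 2)), Pow(L, Rational(1, 2))))
w = 1673 (w = Add(Add(3245, -2691), 1119) = Add(554, 1119) = 1673)
Pow(Add(w, Function('g')(j)), -1) = Pow(Add(1673, Mul(Pow(2, Rational(1, 2)), Pow(17, Rational(1, 2)))), -1) = Pow(Add(1673, Pow(34, Rational(1, 2))), -1)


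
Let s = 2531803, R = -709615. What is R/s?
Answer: -709615/2531803 ≈ -0.28028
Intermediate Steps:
R/s = -709615/2531803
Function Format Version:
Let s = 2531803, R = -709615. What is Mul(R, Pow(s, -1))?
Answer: Rational(-709615, 2531803) ≈ -0.28028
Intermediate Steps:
Mul(R, Pow(s, -1)) = Mul(-709615, Pow(2531803, -1)) = Mul(-709615, Rational(1, 2531803)) = Rational(-709615, 2531803)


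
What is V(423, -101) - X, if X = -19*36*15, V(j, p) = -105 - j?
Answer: 9732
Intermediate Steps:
X = -10260 (X = -684*15 = -10260)
V(423, -101) - X = (-105 - 1*423) - 1*(-10260) = (-105 - 423) + 10260 = -528 + 10260 = 9732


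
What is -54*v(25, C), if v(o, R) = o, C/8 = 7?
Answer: -1350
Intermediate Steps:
C = 56 (C = 8*7 = 56)
-54*v(25, C) = -54*25 = -1350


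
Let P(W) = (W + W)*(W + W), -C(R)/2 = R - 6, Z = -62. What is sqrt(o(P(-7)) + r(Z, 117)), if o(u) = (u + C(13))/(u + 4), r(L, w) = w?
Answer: sqrt(11791)/10 ≈ 10.859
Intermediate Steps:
C(R) = 12 - 2*R (C(R) = -2*(R - 6) = -2*(-6 + R) = 12 - 2*R)
P(W) = 4*W**2 (P(W) = (2*W)*(2*W) = 4*W**2)
o(u) = (-14 + u)/(4 + u) (o(u) = (u + (12 - 2*13))/(u + 4) = (u + (12 - 26))/(4 + u) = (u - 14)/(4 + u) = (-14 + u)/(4 + u))
sqrt(o(P(-7)) + r(Z, 117)) = sqrt((-14 + 4*(-7)**2)/(4 + 4*(-7)**2) + 117) = sqrt((-14 + 4*49)/(4 + 4*49) + 117) = sqrt((-14 + 196)/(4 + 196) + 117) = sqrt(182/200 + 117) = sqrt((1/200)*182 + 117) = sqrt(91/100 + 117) = sqrt(11791/100) = sqrt(11791)/10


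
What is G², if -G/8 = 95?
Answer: 577600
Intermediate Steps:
G = -760 (G = -8*95 = -760)
G² = (-760)² = 577600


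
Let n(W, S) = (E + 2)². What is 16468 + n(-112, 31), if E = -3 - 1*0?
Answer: 16469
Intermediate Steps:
E = -3 (E = -3 + 0 = -3)
n(W, S) = 1 (n(W, S) = (-3 + 2)² = (-1)² = 1)
16468 + n(-112, 31) = 16468 + 1 = 16469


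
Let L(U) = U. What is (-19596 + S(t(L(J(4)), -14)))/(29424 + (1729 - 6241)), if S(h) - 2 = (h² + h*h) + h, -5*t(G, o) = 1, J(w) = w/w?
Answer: -489853/622800 ≈ -0.78653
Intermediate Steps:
J(w) = 1
t(G, o) = -⅕ (t(G, o) = -⅕*1 = -⅕)
S(h) = 2 + h + 2*h² (S(h) = 2 + ((h² + h*h) + h) = 2 + ((h² + h²) + h) = 2 + (2*h² + h) = 2 + (h + 2*h²) = 2 + h + 2*h²)
(-19596 + S(t(L(J(4)), -14)))/(29424 + (1729 - 6241)) = (-19596 + (2 - ⅕ + 2*(-⅕)²))/(29424 + (1729 - 6241)) = (-19596 + (2 - ⅕ + 2*(1/25)))/(29424 - 4512) = (-19596 + (2 - ⅕ + 2/25))/24912 = (-19596 + 47/25)*(1/24912) = -489853/25*1/24912 = -489853/622800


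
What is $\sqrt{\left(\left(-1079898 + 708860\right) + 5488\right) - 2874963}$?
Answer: $3 i \sqrt{360057} \approx 1800.1 i$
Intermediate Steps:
$\sqrt{\left(\left(-1079898 + 708860\right) + 5488\right) - 2874963} = \sqrt{\left(-371038 + 5488\right) - 2874963} = \sqrt{-365550 - 2874963} = \sqrt{-3240513} = 3 i \sqrt{360057}$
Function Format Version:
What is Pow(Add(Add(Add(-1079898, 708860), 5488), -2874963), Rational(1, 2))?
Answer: Mul(3, I, Pow(360057, Rational(1, 2))) ≈ Mul(1800.1, I)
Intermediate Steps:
Pow(Add(Add(Add(-1079898, 708860), 5488), -2874963), Rational(1, 2)) = Pow(Add(Add(-371038, 5488), -2874963), Rational(1, 2)) = Pow(Add(-365550, -2874963), Rational(1, 2)) = Pow(-3240513, Rational(1, 2)) = Mul(3, I, Pow(360057, Rational(1, 2)))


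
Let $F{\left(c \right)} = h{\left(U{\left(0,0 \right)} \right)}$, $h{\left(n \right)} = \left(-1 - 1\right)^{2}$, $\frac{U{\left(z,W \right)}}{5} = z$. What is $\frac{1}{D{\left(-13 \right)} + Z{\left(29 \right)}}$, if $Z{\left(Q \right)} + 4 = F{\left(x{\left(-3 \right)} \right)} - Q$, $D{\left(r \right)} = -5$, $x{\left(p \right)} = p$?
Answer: $- \frac{1}{34} \approx -0.029412$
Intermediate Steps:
$U{\left(z,W \right)} = 5 z$
$h{\left(n \right)} = 4$ ($h{\left(n \right)} = \left(-2\right)^{2} = 4$)
$F{\left(c \right)} = 4$
$Z{\left(Q \right)} = - Q$ ($Z{\left(Q \right)} = -4 - \left(-4 + Q\right) = - Q$)
$\frac{1}{D{\left(-13 \right)} + Z{\left(29 \right)}} = \frac{1}{-5 - 29} = \frac{1}{-34} = - \frac{1}{34}$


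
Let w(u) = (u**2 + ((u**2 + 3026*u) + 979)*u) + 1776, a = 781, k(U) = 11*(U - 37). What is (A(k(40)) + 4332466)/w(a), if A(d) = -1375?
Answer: 4331091/2323497863 ≈ 0.0018640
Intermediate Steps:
k(U) = -407 + 11*U (k(U) = 11*(-37 + U) = -407 + 11*U)
w(u) = 1776 + u**2 + u*(979 + u**2 + 3026*u) (w(u) = (u**2 + (979 + u**2 + 3026*u)*u) + 1776 = (u**2 + u*(979 + u**2 + 3026*u)) + 1776 = 1776 + u**2 + u*(979 + u**2 + 3026*u))
(A(k(40)) + 4332466)/w(a) = (-1375 + 4332466)/(1776 + 781**3 + 979*781 + 3027*781**2) = 4331091/(1776 + 476379541 + 764599 + 3027*609961) = 4331091/(1776 + 476379541 + 764599 + 1846351947) = 4331091/2323497863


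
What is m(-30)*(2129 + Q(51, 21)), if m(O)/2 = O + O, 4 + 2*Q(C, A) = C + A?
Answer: -259560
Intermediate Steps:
Q(C, A) = -2 + A/2 + C/2 (Q(C, A) = -2 + (C + A)/2 = -2 + (A + C)/2 = -2 + (A/2 + C/2) = -2 + A/2 + C/2)
m(O) = 4*O (m(O) = 2*(O + O) = 2*(2*O) = 4*O)
m(-30)*(2129 + Q(51, 21)) = (4*(-30))*(2129 + (-2 + (½)*21 + (½)*51)) = -120*(2129 + (-2 + 21/2 + 51/2)) = -120*(2129 + 34) = -120*2163 = -259560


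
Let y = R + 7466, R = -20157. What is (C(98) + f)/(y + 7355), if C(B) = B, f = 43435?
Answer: -43533/5336 ≈ -8.1584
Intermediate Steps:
y = -12691 (y = -20157 + 7466 = -12691)
(C(98) + f)/(y + 7355) = (98 + 43435)/(-12691 + 7355) = 43533/(-5336) = 43533*(-1/5336) = -43533/5336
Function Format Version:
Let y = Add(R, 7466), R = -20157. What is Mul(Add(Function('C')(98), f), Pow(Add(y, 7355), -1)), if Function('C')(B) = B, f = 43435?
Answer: Rational(-43533, 5336) ≈ -8.1584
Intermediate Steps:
y = -12691 (y = Add(-20157, 7466) = -12691)
Mul(Add(Function('C')(98), f), Pow(Add(y, 7355), -1)) = Mul(Add(98, 43435), Pow(Add(-12691, 7355), -1)) = Mul(43533, Pow(-5336, -1)) = Mul(43533, Rational(-1, 5336)) = Rational(-43533, 5336)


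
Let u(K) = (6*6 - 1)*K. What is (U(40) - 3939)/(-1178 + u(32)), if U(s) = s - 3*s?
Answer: 4019/58 ≈ 69.293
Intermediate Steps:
u(K) = 35*K (u(K) = (36 - 1)*K = 35*K)
U(s) = -2*s
(U(40) - 3939)/(-1178 + u(32)) = (-2*40 - 3939)/(-1178 + 35*32) = (-80 - 3939)/(-1178 + 1120) = -4019/(-58) = -4019*(-1/58) = 4019/58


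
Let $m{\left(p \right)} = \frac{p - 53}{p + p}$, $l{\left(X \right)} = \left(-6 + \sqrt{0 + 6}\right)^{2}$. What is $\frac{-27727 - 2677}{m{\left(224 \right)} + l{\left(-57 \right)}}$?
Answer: $- \frac{86207258368}{62365971} - \frac{24408817664 \sqrt{6}}{62365971} \approx -2341.0$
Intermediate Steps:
$l{\left(X \right)} = \left(-6 + \sqrt{6}\right)^{2}$
$m{\left(p \right)} = \frac{-53 + p}{2 p}$
$\frac{-27727 - 2677}{m{\left(224 \right)} + l{\left(-57 \right)}} = \frac{-27727 - 2677}{\frac{-53 + 224}{2 \cdot 224} + \left(6 - \sqrt{6}\right)^{2}} = - \frac{30404}{\frac{1}{2} \cdot \frac{1}{224} \cdot 171 + \left(6 - \sqrt{6}\right)^{2}} = - \frac{30404}{\frac{171}{448} + \left(6 - \sqrt{6}\right)^{2}}$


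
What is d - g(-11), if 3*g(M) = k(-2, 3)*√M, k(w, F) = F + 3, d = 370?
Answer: 370 - 2*I*√11 ≈ 370.0 - 6.6332*I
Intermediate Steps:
k(w, F) = 3 + F
g(M) = 2*√M (g(M) = ((3 + 3)*√M)/3 = (6*√M)/3 = 2*√M)
d - g(-11) = 370 - 2*√(-11) = 370 - 2*I*√11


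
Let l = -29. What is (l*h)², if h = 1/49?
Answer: 841/2401 ≈ 0.35027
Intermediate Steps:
h = 1/49 ≈ 0.020408
(l*h)² = (-29*1/49)² = (-29/49)² = 841/2401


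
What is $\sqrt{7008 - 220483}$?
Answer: $5 i \sqrt{8539} \approx 462.03 i$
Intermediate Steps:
$\sqrt{7008 - 220483} = \sqrt{-213475} = 5 i \sqrt{8539}$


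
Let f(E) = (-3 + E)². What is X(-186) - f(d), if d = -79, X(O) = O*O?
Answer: 27872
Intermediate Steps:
X(O) = O²
X(-186) - f(d) = (-186)² - (-3 - 79)² = 34596 - 1*(-82)² = 34596 - 1*6724 = 34596 - 6724 = 27872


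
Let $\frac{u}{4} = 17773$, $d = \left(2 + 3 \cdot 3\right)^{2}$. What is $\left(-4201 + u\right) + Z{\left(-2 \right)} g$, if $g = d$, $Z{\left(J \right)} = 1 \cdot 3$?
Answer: $67254$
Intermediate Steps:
$Z{\left(J \right)} = 3$
$d = 121$ ($d = \left(2 + 9\right)^{2} = 11^{2} = 121$)
$g = 121$
$u = 71092$ ($u = 4 \cdot 17773 = 71092$)
$\left(-4201 + u\right) + Z{\left(-2 \right)} g = \left(-4201 + 71092\right) + 3 \cdot 121 = 66891 + 363 = 67254$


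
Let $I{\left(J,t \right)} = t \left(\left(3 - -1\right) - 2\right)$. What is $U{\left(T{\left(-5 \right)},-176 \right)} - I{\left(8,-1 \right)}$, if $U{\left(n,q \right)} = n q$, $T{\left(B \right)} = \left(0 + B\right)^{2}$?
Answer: $-4398$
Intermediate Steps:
$T{\left(B \right)} = B^{2}$
$I{\left(J,t \right)} = 2 t$ ($I{\left(J,t \right)} = t \left(\left(3 + 1\right) - 2\right) = t \left(4 - 2\right) = t 2 = 2 t$)
$U{\left(T{\left(-5 \right)},-176 \right)} - I{\left(8,-1 \right)} = \left(-5\right)^{2} \left(-176\right) - 2 \left(-1\right) = 25 \left(-176\right) - -2 = -4400 + 2 = -4398$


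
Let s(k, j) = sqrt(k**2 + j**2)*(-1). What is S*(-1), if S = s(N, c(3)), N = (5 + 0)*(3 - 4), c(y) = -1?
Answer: sqrt(26) ≈ 5.0990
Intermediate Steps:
N = -5 (N = 5*(-1) = -5)
s(k, j) = -sqrt(j**2 + k**2) (s(k, j) = sqrt(j**2 + k**2)*(-1) = -sqrt(j**2 + k**2))
S = -sqrt(26) (S = -sqrt((-1)**2 + (-5)**2) = -sqrt(1 + 25) = -sqrt(26) ≈ -5.0990)
S*(-1) = -sqrt(26)*(-1) = sqrt(26)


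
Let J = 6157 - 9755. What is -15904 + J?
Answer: -19502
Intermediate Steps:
J = -3598
-15904 + J = -15904 - 3598 = -19502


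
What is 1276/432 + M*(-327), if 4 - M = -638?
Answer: -22672553/108 ≈ -2.0993e+5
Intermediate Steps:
M = 642 (M = 4 - 1*(-638) = 4 + 638 = 642)
1276/432 + M*(-327) = 1276/432 + 642*(-327) = 1276*(1/432) - 209934 = 319/108 - 209934 = -22672553/108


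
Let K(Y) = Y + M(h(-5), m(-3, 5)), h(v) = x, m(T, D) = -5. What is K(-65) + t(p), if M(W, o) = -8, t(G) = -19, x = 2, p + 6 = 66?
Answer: -92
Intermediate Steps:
p = 60 (p = -6 + 66 = 60)
h(v) = 2
K(Y) = -8 + Y (K(Y) = Y - 8 = -8 + Y)
K(-65) + t(p) = (-8 - 65) - 19 = -73 - 19 = -92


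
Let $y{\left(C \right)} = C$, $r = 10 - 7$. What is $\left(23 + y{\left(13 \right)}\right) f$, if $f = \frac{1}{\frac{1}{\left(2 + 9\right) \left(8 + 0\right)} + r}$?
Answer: $\frac{3168}{265} \approx 11.955$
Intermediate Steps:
$r = 3$
$f = \frac{88}{265}$ ($f = \frac{1}{\frac{1}{\left(2 + 9\right) \left(8 + 0\right)} + 3} = \frac{1}{\frac{1}{11 \cdot 8} + 3} = \frac{1}{\frac{1}{88} + 3} = \frac{1}{\frac{265}{88}} = \frac{88}{265} \approx 0.33208$)
$\left(23 + y{\left(13 \right)}\right) f = \left(23 + 13\right) \frac{88}{265} = 36 \cdot \frac{88}{265} = \frac{3168}{265}$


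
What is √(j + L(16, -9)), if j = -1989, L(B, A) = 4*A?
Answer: 45*I ≈ 45.0*I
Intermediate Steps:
√(j + L(16, -9)) = √(-1989 + 4*(-9)) = √(-1989 - 36) = √(-2025) = 45*I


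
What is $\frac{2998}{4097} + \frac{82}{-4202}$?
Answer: $\frac{6130821}{8607797} \approx 0.71224$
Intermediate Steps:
$\frac{2998}{4097} + \frac{82}{-4202} = 2998 \cdot \frac{1}{4097} + 82 \left(- \frac{1}{4202}\right) = \frac{2998}{4097} - \frac{41}{2101} = \frac{6130821}{8607797}$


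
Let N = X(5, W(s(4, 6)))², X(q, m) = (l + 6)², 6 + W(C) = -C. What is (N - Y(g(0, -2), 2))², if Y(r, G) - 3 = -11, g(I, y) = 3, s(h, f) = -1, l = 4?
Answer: 100160064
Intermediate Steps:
W(C) = -6 - C
X(q, m) = 100 (X(q, m) = (4 + 6)² = 10² = 100)
Y(r, G) = -8 (Y(r, G) = 3 - 11 = -8)
N = 10000 (N = 100² = 10000)
(N - Y(g(0, -2), 2))² = (10000 - 1*(-8))² = (10000 + 8)² = 10008² = 100160064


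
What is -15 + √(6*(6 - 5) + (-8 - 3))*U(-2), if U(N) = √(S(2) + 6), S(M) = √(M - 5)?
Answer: -15 + I*√5*√(6 + I*√3) ≈ -15.783 + 5.5329*I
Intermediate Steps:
S(M) = √(-5 + M)
U(N) = √(6 + I*√3) (U(N) = √(√(-5 + 2) + 6) = √(√(-3) + 6) = √(I*√3 + 6) = √(6 + I*√3))
-15 + √(6*(6 - 5) + (-8 - 3))*U(-2) = -15 + √(6*(6 - 5) + (-8 - 3))*√(6 + I*√3) = -15 + √(6*1 - 11)*√(6 + I*√3) = -15 + √(6 - 11)*√(6 + I*√3) = -15 + √(-5)*√(6 + I*√3) = -15 + (I*√5)*√(6 + I*√3) = -15 + I*√5*√(6 + I*√3)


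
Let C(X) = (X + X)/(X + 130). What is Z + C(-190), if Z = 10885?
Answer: 32674/3 ≈ 10891.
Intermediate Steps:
C(X) = 2*X/(130 + X) (C(X) = (2*X)/(130 + X) = 2*X/(130 + X))
Z + C(-190) = 10885 + 2*(-190)/(130 - 190) = 10885 + 2*(-190)/(-60) = 10885 + 2*(-190)*(-1/60) = 10885 + 19/3 = 32674/3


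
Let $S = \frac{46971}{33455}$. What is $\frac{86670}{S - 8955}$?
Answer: $- \frac{161085825}{16641253} \approx -9.6799$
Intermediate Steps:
$S = \frac{46971}{33455}$ ($S = 46971 \cdot \frac{1}{33455} = \frac{46971}{33455} \approx 1.404$)
$\frac{86670}{S - 8955} = \frac{86670}{\frac{46971}{33455} - 8955} = \frac{86670}{- \frac{299542554}{33455}} = 86670 \left(- \frac{33455}{299542554}\right) = - \frac{161085825}{16641253}$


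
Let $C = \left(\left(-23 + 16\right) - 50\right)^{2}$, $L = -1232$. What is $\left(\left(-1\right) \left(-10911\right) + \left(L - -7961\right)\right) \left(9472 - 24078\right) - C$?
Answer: $-257653089$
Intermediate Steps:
$C = 3249$ ($C = \left(-7 - 50\right)^{2} = \left(-57\right)^{2} = 3249$)
$\left(\left(-1\right) \left(-10911\right) + \left(L - -7961\right)\right) \left(9472 - 24078\right) - C = \left(\left(-1\right) \left(-10911\right) - -6729\right) \left(9472 - 24078\right) - 3249 = \left(10911 + \left(-1232 + 7961\right)\right) \left(-14606\right) - 3249 = \left(10911 + 6729\right) \left(-14606\right) - 3249 = 17640 \left(-14606\right) - 3249 = -257649840 - 3249 = -257653089$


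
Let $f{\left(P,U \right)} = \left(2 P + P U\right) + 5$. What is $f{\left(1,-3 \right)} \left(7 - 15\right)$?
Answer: $-32$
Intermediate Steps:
$f{\left(P,U \right)} = 5 + 2 P + P U$
$f{\left(1,-3 \right)} \left(7 - 15\right) = \left(5 + 2 \cdot 1 + 1 \left(-3\right)\right) \left(7 - 15\right) = \left(5 + 2 - 3\right) \left(-8\right) = 4 \left(-8\right) = -32$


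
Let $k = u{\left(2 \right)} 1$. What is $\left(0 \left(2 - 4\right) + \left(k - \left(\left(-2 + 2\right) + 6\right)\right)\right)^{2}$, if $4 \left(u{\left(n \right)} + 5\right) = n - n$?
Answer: $121$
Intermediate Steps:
$u{\left(n \right)} = -5$ ($u{\left(n \right)} = -5 + \frac{n - n}{4} = -5 + \frac{1}{4} \cdot 0 = -5 + 0 = -5$)
$k = -5$ ($k = \left(-5\right) 1 = -5$)
$\left(0 \left(2 - 4\right) + \left(k - \left(\left(-2 + 2\right) + 6\right)\right)\right)^{2} = \left(0 \left(2 - 4\right) - 11\right)^{2} = \left(0 \left(-2\right) - 11\right)^{2} = \left(0 - 11\right)^{2} = \left(-11\right)^{2} = 121$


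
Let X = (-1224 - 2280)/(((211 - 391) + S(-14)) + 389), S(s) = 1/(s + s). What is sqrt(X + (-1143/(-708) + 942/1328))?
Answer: 7*I*sqrt(3872148257220762)/114609388 ≈ 3.8006*I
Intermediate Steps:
S(s) = 1/(2*s)
X = -98112/5851 (X = (-1224 - 2280)/(((211 - 391) + (1/2)/(-14)) + 389) = -3504/((-180 + (1/2)*(-1/14)) + 389) = -3504/((-180 - 1/28) + 389) = -3504/(-5041/28 + 389) = -3504/5851/28 = -3504*28/5851 = -98112/5851 ≈ -16.768)
sqrt(X + (-1143/(-708) + 942/1328)) = sqrt(-98112/5851 + (-1143/(-708) + 942/1328)) = sqrt(-98112/5851 + (-1143*(-1/708) + 942*(1/1328))) = sqrt(-98112/5851 + (381/236 + 471/664)) = sqrt(-98112/5851 + 91035/39176) = sqrt(-3310989927/229218776) = 7*I*sqrt(3872148257220762)/114609388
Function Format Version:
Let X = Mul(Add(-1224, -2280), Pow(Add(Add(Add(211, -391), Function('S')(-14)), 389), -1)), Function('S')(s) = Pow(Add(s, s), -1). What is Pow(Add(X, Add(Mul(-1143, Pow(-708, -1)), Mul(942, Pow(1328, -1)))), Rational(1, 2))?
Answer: Mul(Rational(7, 114609388), I, Pow(3872148257220762, Rational(1, 2))) ≈ Mul(3.8006, I)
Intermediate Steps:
Function('S')(s) = Mul(Rational(1, 2), Pow(s, -1)) (Function('S')(s) = Pow(Mul(2, s), -1) = Mul(Rational(1, 2), Pow(s, -1)))
X = Rational(-98112, 5851) (X = Mul(Add(-1224, -2280), Pow(Add(Add(Add(211, -391), Mul(Rational(1, 2), Pow(-14, -1))), 389), -1)) = Mul(-3504, Pow(Add(Add(-180, Mul(Rational(1, 2), Rational(-1, 14))), 389), -1)) = Mul(-3504, Pow(Add(Add(-180, Rational(-1, 28)), 389), -1)) = Mul(-3504, Pow(Add(Rational(-5041, 28), 389), -1)) = Mul(-3504, Pow(Rational(5851, 28), -1)) = Mul(-3504, Rational(28, 5851)) = Rational(-98112, 5851) ≈ -16.768)
Pow(Add(X, Add(Mul(-1143, Pow(-708, -1)), Mul(942, Pow(1328, -1)))), Rational(1, 2)) = Pow(Add(Rational(-98112, 5851), Add(Mul(-1143, Pow(-708, -1)), Mul(942, Pow(1328, -1)))), Rational(1, 2)) = Pow(Add(Rational(-98112, 5851), Add(Mul(-1143, Rational(-1, 708)), Mul(942, Rational(1, 1328)))), Rational(1, 2)) = Pow(Add(Rational(-98112, 5851), Add(Rational(381, 236), Rational(471, 664))), Rational(1, 2)) = Pow(Add(Rational(-98112, 5851), Rational(91035, 39176)), Rational(1, 2)) = Pow(Rational(-3310989927, 229218776), Rational(1, 2)) = Mul(Rational(7, 114609388), I, Pow(3872148257220762, Rational(1, 2)))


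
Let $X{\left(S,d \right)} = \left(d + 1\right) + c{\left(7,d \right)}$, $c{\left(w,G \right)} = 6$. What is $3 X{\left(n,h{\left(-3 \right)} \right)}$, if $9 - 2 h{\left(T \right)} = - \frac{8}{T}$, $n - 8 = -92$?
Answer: $\frac{61}{2} \approx 30.5$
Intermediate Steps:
$n = -84$ ($n = 8 - 92 = -84$)
$h{\left(T \right)} = \frac{9}{2} + \frac{4}{T}$ ($h{\left(T \right)} = \frac{9}{2} - \frac{\left(-8\right) \frac{1}{T}}{2} = \frac{9}{2} + \frac{4}{T}$)
$X{\left(S,d \right)} = 7 + d$ ($X{\left(S,d \right)} = \left(d + 1\right) + 6 = \left(1 + d\right) + 6 = 7 + d$)
$3 X{\left(n,h{\left(-3 \right)} \right)} = 3 \left(7 + \left(\frac{9}{2} + \frac{4}{-3}\right)\right) = 3 \left(7 + \left(\frac{9}{2} + 4 \left(- \frac{1}{3}\right)\right)\right) = 3 \left(7 + \left(\frac{9}{2} - \frac{4}{3}\right)\right) = 3 \left(7 + \frac{19}{6}\right) = 3 \cdot \frac{61}{6} = \frac{61}{2}$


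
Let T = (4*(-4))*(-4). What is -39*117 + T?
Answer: -4499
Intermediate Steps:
T = 64 (T = -16*(-4) = 64)
-39*117 + T = -39*117 + 64 = -4563 + 64 = -4499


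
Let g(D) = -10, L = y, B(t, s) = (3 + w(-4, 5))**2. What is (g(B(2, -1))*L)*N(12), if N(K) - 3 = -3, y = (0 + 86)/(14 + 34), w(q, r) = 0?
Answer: 0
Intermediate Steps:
B(t, s) = 9 (B(t, s) = (3 + 0)**2 = 3**2 = 9)
y = 43/24 (y = 86/48 = 86*(1/48) = 43/24 ≈ 1.7917)
L = 43/24 ≈ 1.7917
N(K) = 0 (N(K) = 3 - 3 = 0)
(g(B(2, -1))*L)*N(12) = -10*43/24*0 = -215/12*0 = 0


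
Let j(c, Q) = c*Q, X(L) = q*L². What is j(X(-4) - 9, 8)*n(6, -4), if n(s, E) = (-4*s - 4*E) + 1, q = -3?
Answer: 3192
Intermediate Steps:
n(s, E) = 1 - 4*E - 4*s (n(s, E) = (-4*E - 4*s) + 1 = 1 - 4*E - 4*s)
X(L) = -3*L²
j(c, Q) = Q*c
j(X(-4) - 9, 8)*n(6, -4) = (8*(-3*(-4)² - 9))*(1 - 4*(-4) - 4*6) = (8*(-3*16 - 9))*(1 + 16 - 24) = (8*(-48 - 9))*(-7) = (8*(-57))*(-7) = -456*(-7) = 3192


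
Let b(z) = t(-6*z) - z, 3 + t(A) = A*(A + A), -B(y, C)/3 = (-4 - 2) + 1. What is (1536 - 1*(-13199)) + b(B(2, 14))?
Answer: 30917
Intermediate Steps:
B(y, C) = 15 (B(y, C) = -3*((-4 - 2) + 1) = -3*(-6 + 1) = -3*(-5) = 15)
t(A) = -3 + 2*A² (t(A) = -3 + A*(A + A) = -3 + A*(2*A) = -3 + 2*A²)
b(z) = -3 - z + 72*z² (b(z) = (-3 + 2*(-6*z)²) - z = (-3 + 2*(36*z²)) - z = (-3 + 72*z²) - z = -3 - z + 72*z²)
(1536 - 1*(-13199)) + b(B(2, 14)) = (1536 - 1*(-13199)) + (-3 - 1*15 + 72*15²) = (1536 + 13199) + (-3 - 15 + 72*225) = 14735 + (-3 - 15 + 16200) = 14735 + 16182 = 30917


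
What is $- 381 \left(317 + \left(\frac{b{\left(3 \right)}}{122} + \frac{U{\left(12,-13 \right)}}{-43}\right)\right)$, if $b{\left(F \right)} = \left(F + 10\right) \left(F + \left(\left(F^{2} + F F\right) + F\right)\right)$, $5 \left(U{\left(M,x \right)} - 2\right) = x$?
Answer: $- \frac{1596838818}{13115} \approx -1.2176 \cdot 10^{5}$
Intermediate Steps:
$U{\left(M,x \right)} = 2 + \frac{x}{5}$
$b{\left(F \right)} = \left(10 + F\right) \left(2 F + 2 F^{2}\right)$ ($b{\left(F \right)} = \left(10 + F\right) \left(F + \left(\left(F^{2} + F^{2}\right) + F\right)\right) = \left(10 + F\right) \left(F + \left(2 F^{2} + F\right)\right) = \left(10 + F\right) \left(F + \left(F + 2 F^{2}\right)\right) = \left(10 + F\right) \left(2 F + 2 F^{2}\right)$)
$- 381 \left(317 + \left(\frac{b{\left(3 \right)}}{122} + \frac{U{\left(12,-13 \right)}}{-43}\right)\right) = - 381 \left(317 + \left(\frac{2 \cdot 3 \left(10 + 3^{2} + 11 \cdot 3\right)}{122} + \frac{2 + \frac{1}{5} \left(-13\right)}{-43}\right)\right) = - 381 \left(317 + \left(2 \cdot 3 \left(10 + 9 + 33\right) \frac{1}{122} + \left(2 - \frac{13}{5}\right) \left(- \frac{1}{43}\right)\right)\right) = - 381 \left(317 - \left(- \frac{3}{215} - 2 \cdot 3 \cdot 52 \cdot \frac{1}{122}\right)\right) = - 381 \left(317 + \left(312 \cdot \frac{1}{122} + \frac{3}{215}\right)\right) = - 381 \left(317 + \left(\frac{156}{61} + \frac{3}{215}\right)\right) = - 381 \left(317 + \frac{33723}{13115}\right) = \left(-381\right) \frac{4191178}{13115} = - \frac{1596838818}{13115}$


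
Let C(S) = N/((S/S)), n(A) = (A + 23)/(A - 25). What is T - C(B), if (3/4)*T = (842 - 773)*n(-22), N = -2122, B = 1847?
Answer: 99642/47 ≈ 2120.0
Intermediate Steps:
n(A) = (23 + A)/(-25 + A)
T = -92/47 (T = 4*((842 - 773)*((23 - 22)/(-25 - 22)))/3 = 4*(69*(1/(-47)))/3 = 4*(69*(-1/47*1))/3 = 4*(69*(-1/47))/3 = (4/3)*(-69/47) = -92/47 ≈ -1.9574)
C(S) = -2122 (C(S) = -2122/(S/S) = -2122/1 = -2122*1 = -2122)
T - C(B) = -92/47 - 1*(-2122) = -92/47 + 2122 = 99642/47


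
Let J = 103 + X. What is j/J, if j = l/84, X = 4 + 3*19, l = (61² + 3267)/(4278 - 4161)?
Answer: 1747/402948 ≈ 0.0043355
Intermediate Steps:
l = 6988/117 (l = (3721 + 3267)/117 = 6988*(1/117) = 6988/117 ≈ 59.727)
X = 61 (X = 4 + 57 = 61)
J = 164 (J = 103 + 61 = 164)
j = 1747/2457 (j = (6988/117)/84 = (6988/117)*(1/84) = 1747/2457 ≈ 0.71103)
j/J = (1747/2457)/164 = (1747/2457)*(1/164) = 1747/402948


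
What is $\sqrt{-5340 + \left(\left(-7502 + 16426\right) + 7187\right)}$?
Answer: $\sqrt{10771} \approx 103.78$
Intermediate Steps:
$\sqrt{-5340 + \left(\left(-7502 + 16426\right) + 7187\right)} = \sqrt{-5340 + \left(8924 + 7187\right)} = \sqrt{-5340 + 16111} = \sqrt{10771}$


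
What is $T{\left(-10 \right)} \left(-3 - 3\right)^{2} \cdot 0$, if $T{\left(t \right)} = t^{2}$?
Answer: $0$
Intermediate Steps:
$T{\left(-10 \right)} \left(-3 - 3\right)^{2} \cdot 0 = \left(-10\right)^{2} \left(-3 - 3\right)^{2} \cdot 0 = 100 \left(-6\right)^{2} \cdot 0 = 100 \cdot 36 \cdot 0 = 3600 \cdot 0 = 0$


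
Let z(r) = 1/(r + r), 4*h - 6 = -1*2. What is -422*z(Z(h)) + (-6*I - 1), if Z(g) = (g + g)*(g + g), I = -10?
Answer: 25/4 ≈ 6.2500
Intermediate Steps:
h = 1 (h = 3/2 + (-1*2)/4 = 3/2 + (¼)*(-2) = 3/2 - ½ = 1)
Z(g) = 4*g² (Z(g) = (2*g)*(2*g) = 4*g²)
z(r) = 1/(2*r)
-422*z(Z(h)) + (-6*I - 1) = -211/(4*1²) + (-6*(-10) - 1) = -211/(4*1) + (60 - 1) = -211/4 + 59 = 25/4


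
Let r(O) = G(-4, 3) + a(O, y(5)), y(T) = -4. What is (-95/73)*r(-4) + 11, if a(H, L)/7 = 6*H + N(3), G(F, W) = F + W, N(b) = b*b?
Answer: 10873/73 ≈ 148.95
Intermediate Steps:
N(b) = b**2
a(H, L) = 63 + 42*H (a(H, L) = 7*(6*H + 3**2) = 7*(6*H + 9) = 7*(9 + 6*H) = 63 + 42*H)
r(O) = 62 + 42*O (r(O) = (-4 + 3) + (63 + 42*O) = -1 + (63 + 42*O) = 62 + 42*O)
(-95/73)*r(-4) + 11 = (-95/73)*(62 + 42*(-4)) + 11 = (-95*1/73)*(62 - 168) + 11 = -95/73*(-106) + 11 = 10070/73 + 11 = 10873/73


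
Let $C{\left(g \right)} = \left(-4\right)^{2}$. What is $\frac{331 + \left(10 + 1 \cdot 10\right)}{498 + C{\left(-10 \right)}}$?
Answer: $\frac{351}{514} \approx 0.68288$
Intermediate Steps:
$C{\left(g \right)} = 16$
$\frac{331 + \left(10 + 1 \cdot 10\right)}{498 + C{\left(-10 \right)}} = \frac{331 + \left(10 + 1 \cdot 10\right)}{498 + 16} = \frac{331 + \left(10 + 10\right)}{514} = \left(331 + 20\right) \frac{1}{514} = 351 \cdot \frac{1}{514} = \frac{351}{514}$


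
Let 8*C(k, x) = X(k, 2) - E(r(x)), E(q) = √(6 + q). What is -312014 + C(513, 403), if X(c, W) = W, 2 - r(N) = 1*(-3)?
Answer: -1248055/4 - √11/8 ≈ -3.1201e+5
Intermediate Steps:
r(N) = 5 (r(N) = 2 - (-3) = 2 - 1*(-3) = 2 + 3 = 5)
C(k, x) = ¼ - √11/8 (C(k, x) = (2 - √(6 + 5))/8 = (2 - √11)/8 = ¼ - √11/8)
-312014 + C(513, 403) = -312014 + (¼ - √11/8) = -1248055/4 - √11/8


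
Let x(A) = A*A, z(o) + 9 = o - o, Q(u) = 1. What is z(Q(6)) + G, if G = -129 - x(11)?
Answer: -259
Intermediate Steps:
z(o) = -9 (z(o) = -9 + (o - o) = -9 + 0 = -9)
x(A) = A²
G = -250 (G = -129 - 1*11² = -129 - 1*121 = -129 - 121 = -250)
z(Q(6)) + G = -9 - 250 = -259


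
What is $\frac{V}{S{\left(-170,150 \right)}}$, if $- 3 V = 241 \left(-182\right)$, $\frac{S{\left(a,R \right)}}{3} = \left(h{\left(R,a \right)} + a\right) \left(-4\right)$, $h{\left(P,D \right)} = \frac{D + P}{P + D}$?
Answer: $\frac{1687}{234} \approx 7.2094$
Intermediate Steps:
$h{\left(P,D \right)} = 1$ ($h{\left(P,D \right)} = \frac{D + P}{D + P} = 1$)
$S{\left(a,R \right)} = -12 - 12 a$ ($S{\left(a,R \right)} = 3 \left(1 + a\right) \left(-4\right) = 3 \left(-4 - 4 a\right) = -12 - 12 a$)
$V = \frac{43862}{3}$ ($V = - \frac{241 \left(-182\right)}{3} = \left(- \frac{1}{3}\right) \left(-43862\right) = \frac{43862}{3} \approx 14621.0$)
$\frac{V}{S{\left(-170,150 \right)}} = \frac{43862}{3 \left(-12 - -2040\right)} = \frac{43862}{3 \left(-12 + 2040\right)} = \frac{43862}{3 \cdot 2028} = \frac{43862}{3} \cdot \frac{1}{2028} = \frac{1687}{234}$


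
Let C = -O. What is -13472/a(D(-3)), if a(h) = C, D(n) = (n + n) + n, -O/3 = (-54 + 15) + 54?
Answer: -13472/45 ≈ -299.38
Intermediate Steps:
O = -45 (O = -3*((-54 + 15) + 54) = -3*(-39 + 54) = -3*15 = -45)
D(n) = 3*n (D(n) = 2*n + n = 3*n)
C = 45 (C = -1*(-45) = 45)
a(h) = 45
-13472/a(D(-3)) = -13472/45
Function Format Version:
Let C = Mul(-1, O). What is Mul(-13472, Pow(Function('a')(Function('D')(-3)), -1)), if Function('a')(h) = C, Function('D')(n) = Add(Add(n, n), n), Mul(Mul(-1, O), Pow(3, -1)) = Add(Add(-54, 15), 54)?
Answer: Rational(-13472, 45) ≈ -299.38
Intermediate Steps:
O = -45 (O = Mul(-3, Add(Add(-54, 15), 54)) = Mul(-3, Add(-39, 54)) = Mul(-3, 15) = -45)
Function('D')(n) = Mul(3, n) (Function('D')(n) = Add(Mul(2, n), n) = Mul(3, n))
C = 45 (C = Mul(-1, -45) = 45)
Function('a')(h) = 45
Mul(-13472, Pow(Function('a')(Function('D')(-3)), -1)) = Mul(-13472, Pow(45, -1)) = Mul(-13472, Rational(1, 45)) = Rational(-13472, 45)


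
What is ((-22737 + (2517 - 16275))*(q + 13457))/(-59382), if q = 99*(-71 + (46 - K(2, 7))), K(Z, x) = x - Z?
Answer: 42524785/6598 ≈ 6445.1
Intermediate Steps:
q = -2970 (q = 99*(-71 + (46 - (7 - 1*2))) = 99*(-71 + (46 - (7 - 2))) = 99*(-71 + (46 - 1*5)) = 99*(-71 + (46 - 5)) = 99*(-71 + 41) = 99*(-30) = -2970)
((-22737 + (2517 - 16275))*(q + 13457))/(-59382) = ((-22737 + (2517 - 16275))*(-2970 + 13457))/(-59382) = ((-22737 - 13758)*10487)*(-1/59382) = -36495*10487*(-1/59382) = -382723065*(-1/59382) = 42524785/6598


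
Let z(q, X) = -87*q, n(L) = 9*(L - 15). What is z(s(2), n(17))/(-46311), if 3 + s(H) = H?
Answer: -29/15437 ≈ -0.0018786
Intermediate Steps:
n(L) = -135 + 9*L (n(L) = 9*(-15 + L) = -135 + 9*L)
s(H) = -3 + H
z(s(2), n(17))/(-46311) = -87*(-3 + 2)/(-46311) = -87*(-1)*(-1/46311) = 87*(-1/46311) = -29/15437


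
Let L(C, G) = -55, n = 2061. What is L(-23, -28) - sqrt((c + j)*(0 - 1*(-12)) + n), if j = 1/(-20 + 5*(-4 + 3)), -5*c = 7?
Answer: -55 - 3*sqrt(5677)/5 ≈ -100.21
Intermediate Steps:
c = -7/5 (c = -1/5*7 = -7/5 ≈ -1.4000)
j = -1/25 (j = 1/(-20 + 5*(-1)) = 1/(-20 - 5) = 1/(-25) = -1/25 ≈ -0.040000)
L(-23, -28) - sqrt((c + j)*(0 - 1*(-12)) + n) = -55 - sqrt((-7/5 - 1/25)*(0 - 1*(-12)) + 2061) = -55 - sqrt(-36*(0 + 12)/25 + 2061) = -55 - sqrt(-36/25*12 + 2061) = -55 - sqrt(-432/25 + 2061) = -55 - sqrt(51093/25) = -55 - 3*sqrt(5677)/5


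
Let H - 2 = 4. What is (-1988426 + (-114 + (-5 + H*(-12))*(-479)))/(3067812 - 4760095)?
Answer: 1951657/1692283 ≈ 1.1533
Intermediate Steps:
H = 6 (H = 2 + 4 = 6)
(-1988426 + (-114 + (-5 + H*(-12))*(-479)))/(3067812 - 4760095) = (-1988426 + (-114 + (-5 + 6*(-12))*(-479)))/(3067812 - 4760095) = (-1988426 + (-114 + (-5 - 72)*(-479)))/(-1692283) = (-1988426 + (-114 - 77*(-479)))*(-1/1692283) = (-1988426 + (-114 + 36883))*(-1/1692283) = (-1988426 + 36769)*(-1/1692283) = -1951657*(-1/1692283) = 1951657/1692283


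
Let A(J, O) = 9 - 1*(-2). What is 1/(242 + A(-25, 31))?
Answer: 1/253 ≈ 0.0039526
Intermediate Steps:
A(J, O) = 11 (A(J, O) = 9 + 2 = 11)
1/(242 + A(-25, 31)) = 1/(242 + 11) = 1/253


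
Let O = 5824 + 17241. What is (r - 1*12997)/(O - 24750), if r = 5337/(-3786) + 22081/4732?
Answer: 38797914327/5031228020 ≈ 7.7114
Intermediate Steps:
O = 23065
r = 9723997/2985892 (r = 5337*(-1/3786) + 22081*(1/4732) = -1779/1262 + 22081/4732 = 9723997/2985892 ≈ 3.2566)
(r - 1*12997)/(O - 24750) = (9723997/2985892 - 1*12997)/(23065 - 24750) = (9723997/2985892 - 12997)/(-1685) = -38797914327/2985892*(-1/1685) = 38797914327/5031228020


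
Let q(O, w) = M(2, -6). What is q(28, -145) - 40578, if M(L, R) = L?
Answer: -40576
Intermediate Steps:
q(O, w) = 2
q(28, -145) - 40578 = 2 - 40578 = -40576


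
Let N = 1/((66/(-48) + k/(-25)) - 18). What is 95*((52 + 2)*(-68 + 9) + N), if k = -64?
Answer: -53573590/177 ≈ -3.0268e+5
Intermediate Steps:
N = -200/3363 (N = 1/((66/(-48) - 64/(-25)) - 18) = 1/((66*(-1/48) - 64*(-1/25)) - 18) = 1/((-11/8 + 64/25) - 18) = 1/(237/200 - 18) = 1/(-3363/200) = -200/3363 ≈ -0.059471)
95*((52 + 2)*(-68 + 9) + N) = 95*((52 + 2)*(-68 + 9) - 200/3363) = 95*(54*(-59) - 200/3363) = 95*(-3186 - 200/3363) = 95*(-10714718/3363) = -53573590/177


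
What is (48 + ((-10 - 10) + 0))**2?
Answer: 784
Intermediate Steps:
(48 + ((-10 - 10) + 0))**2 = (48 + (-20 + 0))**2 = (48 - 20)**2 = 28**2 = 784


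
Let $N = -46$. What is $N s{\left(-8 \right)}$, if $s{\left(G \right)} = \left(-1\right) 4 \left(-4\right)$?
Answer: $-736$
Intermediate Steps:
$s{\left(G \right)} = 16$ ($s{\left(G \right)} = \left(-4\right) \left(-4\right) = 16$)
$N s{\left(-8 \right)} = \left(-46\right) 16 = -736$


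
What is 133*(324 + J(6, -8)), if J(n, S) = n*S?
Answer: 36708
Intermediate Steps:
J(n, S) = S*n
133*(324 + J(6, -8)) = 133*(324 - 8*6) = 133*(324 - 48) = 133*276 = 36708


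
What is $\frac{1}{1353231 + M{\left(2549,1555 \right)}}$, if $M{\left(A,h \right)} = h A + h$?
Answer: $\frac{1}{5318481} \approx 1.8802 \cdot 10^{-7}$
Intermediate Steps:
$M{\left(A,h \right)} = h + A h$ ($M{\left(A,h \right)} = A h + h = h + A h$)
$\frac{1}{1353231 + M{\left(2549,1555 \right)}} = \frac{1}{1353231 + 1555 \left(1 + 2549\right)} = \frac{1}{1353231 + 1555 \cdot 2550} = \frac{1}{1353231 + 3965250} = \frac{1}{5318481}$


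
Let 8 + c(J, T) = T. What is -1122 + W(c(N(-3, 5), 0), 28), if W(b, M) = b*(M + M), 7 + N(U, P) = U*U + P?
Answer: -1570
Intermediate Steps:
N(U, P) = -7 + P + U² (N(U, P) = -7 + (U*U + P) = -7 + (U² + P) = -7 + (P + U²) = -7 + P + U²)
c(J, T) = -8 + T
W(b, M) = 2*M*b (W(b, M) = b*(2*M) = 2*M*b)
-1122 + W(c(N(-3, 5), 0), 28) = -1122 + 2*28*(-8 + 0) = -1122 + 2*28*(-8) = -1122 - 448 = -1570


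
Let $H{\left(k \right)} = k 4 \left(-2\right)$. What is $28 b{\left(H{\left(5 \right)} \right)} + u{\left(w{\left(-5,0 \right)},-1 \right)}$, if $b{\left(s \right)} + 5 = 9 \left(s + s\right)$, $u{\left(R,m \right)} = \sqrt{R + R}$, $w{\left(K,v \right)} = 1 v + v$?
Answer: $-20300$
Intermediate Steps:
$w{\left(K,v \right)} = 2 v$ ($w{\left(K,v \right)} = v + v = 2 v$)
$u{\left(R,m \right)} = \sqrt{2} \sqrt{R}$ ($u{\left(R,m \right)} = \sqrt{2 R} = \sqrt{2} \sqrt{R}$)
$H{\left(k \right)} = - 8 k$ ($H{\left(k \right)} = 4 k \left(-2\right) = - 8 k$)
$b{\left(s \right)} = -5 + 18 s$ ($b{\left(s \right)} = -5 + 9 \left(s + s\right) = -5 + 9 \cdot 2 s = -5 + 18 s$)
$28 b{\left(H{\left(5 \right)} \right)} + u{\left(w{\left(-5,0 \right)},-1 \right)} = 28 \left(-5 + 18 \left(\left(-8\right) 5\right)\right) + \sqrt{2} \sqrt{2 \cdot 0} = 28 \left(-5 + 18 \left(-40\right)\right) + \sqrt{2} \sqrt{0} = 28 \left(-5 - 720\right) + \sqrt{2} \cdot 0 = 28 \left(-725\right) + 0 = -20300 + 0 = -20300$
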